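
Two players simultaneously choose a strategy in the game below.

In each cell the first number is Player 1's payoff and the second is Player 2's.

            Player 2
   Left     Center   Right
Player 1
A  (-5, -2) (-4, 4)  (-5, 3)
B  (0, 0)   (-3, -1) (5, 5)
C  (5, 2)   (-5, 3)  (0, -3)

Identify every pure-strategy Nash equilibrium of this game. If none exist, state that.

(A, Left): Player 1 can switch to B (-5 → 0). Not NE.
(A, Center): Player 1 can switch to B (-4 → -3). Not NE.
(A, Right): Player 1 can switch to B (-5 → 5). Not NE.
(B, Left): Player 1 can switch to C (0 → 5). Not NE.
(B, Center): Player 2 can switch to Left (-1 → 0). Not NE.
(B, Right): Player 1 gets 5, best alternative 0; Player 2 gets 5, best alternative 0. No profitable deviation — NE.
(C, Left): Player 2 can switch to Center (2 → 3). Not NE.
(C, Center): Player 1 can switch to A (-5 → -4). Not NE.
(C, Right): Player 1 can switch to B (0 → 5). Not NE.

Pure NE: (B, Right)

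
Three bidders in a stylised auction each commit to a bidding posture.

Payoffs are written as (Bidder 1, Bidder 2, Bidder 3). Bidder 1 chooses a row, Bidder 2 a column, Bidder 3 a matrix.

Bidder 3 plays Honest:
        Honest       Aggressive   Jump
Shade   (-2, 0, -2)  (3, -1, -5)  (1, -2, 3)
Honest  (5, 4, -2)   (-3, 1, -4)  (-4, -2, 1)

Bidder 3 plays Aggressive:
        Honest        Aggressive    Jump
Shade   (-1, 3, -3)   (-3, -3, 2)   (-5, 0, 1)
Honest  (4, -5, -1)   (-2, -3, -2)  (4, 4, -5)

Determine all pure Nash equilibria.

(Shade, Honest, Honest): Bidder 1 can switch to Honest (-2 → 5). Not NE.
(Shade, Honest, Aggressive): Bidder 1 can switch to Honest (-1 → 4). Not NE.
(Shade, Aggressive, Honest): Bidder 2 can switch to Honest (-1 → 0). Not NE.
(Shade, Aggressive, Aggressive): Bidder 1 can switch to Honest (-3 → -2). Not NE.
(Shade, Jump, Honest): Bidder 2 can switch to Honest (-2 → 0). Not NE.
(Shade, Jump, Aggressive): Bidder 1 can switch to Honest (-5 → 4). Not NE.
(Honest, Honest, Honest): Bidder 3 can switch to Aggressive (-2 → -1). Not NE.
(Honest, Honest, Aggressive): Bidder 2 can switch to Aggressive (-5 → -3). Not NE.
(Honest, Aggressive, Honest): Bidder 1 can switch to Shade (-3 → 3). Not NE.
(Honest, Aggressive, Aggressive): Bidder 2 can switch to Jump (-3 → 4). Not NE.
(Honest, Jump, Honest): Bidder 1 can switch to Shade (-4 → 1). Not NE.
(Honest, Jump, Aggressive): Bidder 3 can switch to Honest (-5 → 1). Not NE.

No pure-strategy Nash equilibrium.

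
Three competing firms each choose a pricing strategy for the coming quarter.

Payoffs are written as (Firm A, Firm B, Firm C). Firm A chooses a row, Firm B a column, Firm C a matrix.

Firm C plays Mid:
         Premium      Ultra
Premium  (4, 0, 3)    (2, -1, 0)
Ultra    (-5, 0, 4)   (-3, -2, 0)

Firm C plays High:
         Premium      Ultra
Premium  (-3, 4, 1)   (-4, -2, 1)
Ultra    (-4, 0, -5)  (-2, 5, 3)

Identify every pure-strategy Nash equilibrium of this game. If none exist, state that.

Firm A against (Premium, Mid): payoffs 4, -5 → best response Premium.
Firm A against (Premium, High): payoffs -3, -4 → best response Premium.
Firm A against (Ultra, Mid): payoffs 2, -3 → best response Premium.
Firm A against (Ultra, High): payoffs -4, -2 → best response Ultra.
Firm B against (Premium, Mid): payoffs 0, -1 → best response Premium.
Firm B against (Premium, High): payoffs 4, -2 → best response Premium.
Firm B against (Ultra, Mid): payoffs 0, -2 → best response Premium.
Firm B against (Ultra, High): payoffs 0, 5 → best response Ultra.
Firm C against (Premium, Premium): payoffs 3, 1 → best response Mid.
Firm C against (Premium, Ultra): payoffs 0, 1 → best response High.
Firm C against (Ultra, Premium): payoffs 4, -5 → best response Mid.
Firm C against (Ultra, Ultra): payoffs 0, 3 → best response High.
Mutual best responses: (Premium, Premium, Mid); (Ultra, Ultra, High).

The pure Nash equilibria are (Premium, Premium, Mid) and (Ultra, Ultra, High).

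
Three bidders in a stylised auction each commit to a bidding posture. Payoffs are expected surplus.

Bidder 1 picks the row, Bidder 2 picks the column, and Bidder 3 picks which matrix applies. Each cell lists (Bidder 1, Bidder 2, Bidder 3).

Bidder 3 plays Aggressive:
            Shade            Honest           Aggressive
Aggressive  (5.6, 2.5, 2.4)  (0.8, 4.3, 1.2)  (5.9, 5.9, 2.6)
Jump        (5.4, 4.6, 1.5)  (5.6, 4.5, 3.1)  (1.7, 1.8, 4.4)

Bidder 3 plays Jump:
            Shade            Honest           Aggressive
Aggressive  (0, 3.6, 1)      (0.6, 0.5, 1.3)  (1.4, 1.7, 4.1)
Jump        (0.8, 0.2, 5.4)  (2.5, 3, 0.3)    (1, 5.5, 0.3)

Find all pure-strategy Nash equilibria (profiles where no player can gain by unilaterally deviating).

none

(Aggressive, Shade, Aggressive): Bidder 2 can switch to Honest (2.5 → 4.3). Not NE.
(Aggressive, Shade, Jump): Bidder 1 can switch to Jump (0 → 0.8). Not NE.
(Aggressive, Honest, Aggressive): Bidder 1 can switch to Jump (0.8 → 5.6). Not NE.
(Aggressive, Honest, Jump): Bidder 1 can switch to Jump (0.6 → 2.5). Not NE.
(Aggressive, Aggressive, Aggressive): Bidder 3 can switch to Jump (2.6 → 4.1). Not NE.
(Aggressive, Aggressive, Jump): Bidder 2 can switch to Shade (1.7 → 3.6). Not NE.
(Jump, Shade, Aggressive): Bidder 1 can switch to Aggressive (5.4 → 5.6). Not NE.
(Jump, Shade, Jump): Bidder 2 can switch to Honest (0.2 → 3). Not NE.
(Jump, Honest, Aggressive): Bidder 2 can switch to Shade (4.5 → 4.6). Not NE.
(Jump, Honest, Jump): Bidder 2 can switch to Aggressive (3 → 5.5). Not NE.
(The remaining 2 profiles each have a profitable deviation by the same check.)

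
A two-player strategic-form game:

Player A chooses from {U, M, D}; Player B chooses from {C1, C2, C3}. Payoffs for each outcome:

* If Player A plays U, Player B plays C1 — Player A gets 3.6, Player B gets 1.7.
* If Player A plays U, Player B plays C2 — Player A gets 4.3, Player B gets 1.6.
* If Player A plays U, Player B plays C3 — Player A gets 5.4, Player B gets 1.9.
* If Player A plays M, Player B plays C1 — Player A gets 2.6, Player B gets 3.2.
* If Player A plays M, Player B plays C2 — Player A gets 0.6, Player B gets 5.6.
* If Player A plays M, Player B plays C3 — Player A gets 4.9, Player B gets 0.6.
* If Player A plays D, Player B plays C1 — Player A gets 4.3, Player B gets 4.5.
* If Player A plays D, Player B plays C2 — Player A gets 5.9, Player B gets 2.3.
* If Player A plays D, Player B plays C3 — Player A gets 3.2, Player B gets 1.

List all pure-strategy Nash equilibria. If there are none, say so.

(U, C3); (D, C1)

Player A against C1: payoffs 3.6, 2.6, 4.3 → best response D.
Player A against C2: payoffs 4.3, 0.6, 5.9 → best response D.
Player A against C3: payoffs 5.4, 4.9, 3.2 → best response U.
Player B against U: payoffs 1.7, 1.6, 1.9 → best response C3.
Player B against M: payoffs 3.2, 5.6, 0.6 → best response C2.
Player B against D: payoffs 4.5, 2.3, 1 → best response C1.
Mutual best responses: (U, C3); (D, C1).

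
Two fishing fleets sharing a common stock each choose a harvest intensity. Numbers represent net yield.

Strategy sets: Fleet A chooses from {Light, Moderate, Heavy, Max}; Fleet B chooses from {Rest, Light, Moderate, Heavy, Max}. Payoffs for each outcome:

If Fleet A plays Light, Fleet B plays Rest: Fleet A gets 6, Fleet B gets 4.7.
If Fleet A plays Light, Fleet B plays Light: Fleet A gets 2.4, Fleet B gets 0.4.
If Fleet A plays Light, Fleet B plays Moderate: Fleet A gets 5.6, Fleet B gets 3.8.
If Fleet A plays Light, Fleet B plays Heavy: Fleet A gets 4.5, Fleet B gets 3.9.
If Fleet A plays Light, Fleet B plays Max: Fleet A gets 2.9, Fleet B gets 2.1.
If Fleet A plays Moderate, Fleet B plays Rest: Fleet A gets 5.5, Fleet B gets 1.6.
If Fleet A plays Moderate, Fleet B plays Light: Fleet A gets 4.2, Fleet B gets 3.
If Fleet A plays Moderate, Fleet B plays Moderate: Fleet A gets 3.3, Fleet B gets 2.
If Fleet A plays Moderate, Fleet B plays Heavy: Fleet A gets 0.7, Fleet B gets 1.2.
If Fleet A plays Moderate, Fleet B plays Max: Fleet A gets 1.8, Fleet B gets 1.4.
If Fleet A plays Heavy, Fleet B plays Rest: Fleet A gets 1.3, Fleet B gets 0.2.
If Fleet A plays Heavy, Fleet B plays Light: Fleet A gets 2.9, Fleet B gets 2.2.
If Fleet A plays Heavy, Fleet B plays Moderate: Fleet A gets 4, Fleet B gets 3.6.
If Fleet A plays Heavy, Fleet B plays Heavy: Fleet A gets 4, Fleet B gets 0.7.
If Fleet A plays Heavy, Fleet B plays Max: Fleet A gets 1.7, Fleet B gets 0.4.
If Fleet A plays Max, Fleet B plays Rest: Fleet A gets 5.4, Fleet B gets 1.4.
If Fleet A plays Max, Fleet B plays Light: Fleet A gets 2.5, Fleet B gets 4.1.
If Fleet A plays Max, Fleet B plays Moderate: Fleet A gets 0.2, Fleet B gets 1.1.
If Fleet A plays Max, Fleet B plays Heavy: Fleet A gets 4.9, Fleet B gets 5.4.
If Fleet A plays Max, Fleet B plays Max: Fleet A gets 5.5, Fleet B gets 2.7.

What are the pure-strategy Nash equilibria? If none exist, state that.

Pure-strategy Nash equilibria: (Light, Rest) and (Moderate, Light) and (Max, Heavy)

Mark each player's best response to every combination of opponents' strategies; a profile where every player is best-responding is a pure Nash equilibrium.
Fleet A against Rest: payoffs 6, 5.5, 1.3, 5.4 → best response Light.
Fleet A against Light: payoffs 2.4, 4.2, 2.9, 2.5 → best response Moderate.
Fleet A against Moderate: payoffs 5.6, 3.3, 4, 0.2 → best response Light.
Fleet A against Heavy: payoffs 4.5, 0.7, 4, 4.9 → best response Max.
Fleet A against Max: payoffs 2.9, 1.8, 1.7, 5.5 → best response Max.
Fleet B against Light: payoffs 4.7, 0.4, 3.8, 3.9, 2.1 → best response Rest.
Fleet B against Moderate: payoffs 1.6, 3, 2, 1.2, 1.4 → best response Light.
Fleet B against Heavy: payoffs 0.2, 2.2, 3.6, 0.7, 0.4 → best response Moderate.
Fleet B against Max: payoffs 1.4, 4.1, 1.1, 5.4, 2.7 → best response Heavy.
Mutual best responses: (Light, Rest); (Moderate, Light); (Max, Heavy).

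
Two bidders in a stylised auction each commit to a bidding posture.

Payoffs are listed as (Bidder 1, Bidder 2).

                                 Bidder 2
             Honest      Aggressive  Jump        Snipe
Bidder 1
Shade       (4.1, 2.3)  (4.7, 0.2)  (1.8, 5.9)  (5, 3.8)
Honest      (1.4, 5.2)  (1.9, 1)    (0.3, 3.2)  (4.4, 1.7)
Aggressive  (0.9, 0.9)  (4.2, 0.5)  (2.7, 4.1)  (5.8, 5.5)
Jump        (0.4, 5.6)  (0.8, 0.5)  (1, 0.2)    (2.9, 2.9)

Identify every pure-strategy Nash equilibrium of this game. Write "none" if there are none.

For each player, find the best response to each opponent profile; mutual best responses are the pure NE.
Bidder 1 against Honest: payoffs 4.1, 1.4, 0.9, 0.4 → best response Shade.
Bidder 1 against Aggressive: payoffs 4.7, 1.9, 4.2, 0.8 → best response Shade.
Bidder 1 against Jump: payoffs 1.8, 0.3, 2.7, 1 → best response Aggressive.
Bidder 1 against Snipe: payoffs 5, 4.4, 5.8, 2.9 → best response Aggressive.
Bidder 2 against Shade: payoffs 2.3, 0.2, 5.9, 3.8 → best response Jump.
Bidder 2 against Honest: payoffs 5.2, 1, 3.2, 1.7 → best response Honest.
Bidder 2 against Aggressive: payoffs 0.9, 0.5, 4.1, 5.5 → best response Snipe.
Bidder 2 against Jump: payoffs 5.6, 0.5, 0.2, 2.9 → best response Honest.
Mutual best responses: (Aggressive, Snipe).

(Aggressive, Snipe)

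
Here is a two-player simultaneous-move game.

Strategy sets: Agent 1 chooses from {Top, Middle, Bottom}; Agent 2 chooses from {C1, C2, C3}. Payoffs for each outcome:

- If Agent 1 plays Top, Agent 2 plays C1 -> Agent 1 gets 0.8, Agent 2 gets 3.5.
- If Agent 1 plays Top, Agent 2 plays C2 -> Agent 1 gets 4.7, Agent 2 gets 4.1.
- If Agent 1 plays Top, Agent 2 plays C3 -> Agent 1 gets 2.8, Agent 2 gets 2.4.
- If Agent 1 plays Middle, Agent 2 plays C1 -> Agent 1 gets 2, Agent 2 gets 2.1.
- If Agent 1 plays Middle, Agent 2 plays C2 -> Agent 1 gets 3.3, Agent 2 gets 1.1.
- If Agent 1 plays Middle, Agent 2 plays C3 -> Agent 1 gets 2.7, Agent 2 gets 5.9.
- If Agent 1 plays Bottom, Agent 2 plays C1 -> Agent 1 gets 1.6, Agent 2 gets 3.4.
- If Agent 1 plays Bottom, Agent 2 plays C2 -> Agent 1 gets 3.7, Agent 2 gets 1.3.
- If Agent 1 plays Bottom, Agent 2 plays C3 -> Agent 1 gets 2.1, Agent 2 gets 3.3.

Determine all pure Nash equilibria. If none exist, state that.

For each strategy profile, look for a profitable unilateral deviation.
(Top, C1): Agent 1 can switch to Middle (0.8 → 2). Not NE.
(Top, C2): Agent 1 gets 4.7, best alternative 3.7; Agent 2 gets 4.1, best alternative 3.5. No profitable deviation — NE.
(Top, C3): Agent 2 can switch to C1 (2.4 → 3.5). Not NE.
(Middle, C1): Agent 2 can switch to C3 (2.1 → 5.9). Not NE.
(Middle, C2): Agent 1 can switch to Top (3.3 → 4.7). Not NE.
(Middle, C3): Agent 1 can switch to Top (2.7 → 2.8). Not NE.
(Bottom, C1): Agent 1 can switch to Middle (1.6 → 2). Not NE.
(Bottom, C2): Agent 1 can switch to Top (3.7 → 4.7). Not NE.
(Bottom, C3): Agent 1 can switch to Top (2.1 → 2.8). Not NE.

Pure NE: (Top, C2)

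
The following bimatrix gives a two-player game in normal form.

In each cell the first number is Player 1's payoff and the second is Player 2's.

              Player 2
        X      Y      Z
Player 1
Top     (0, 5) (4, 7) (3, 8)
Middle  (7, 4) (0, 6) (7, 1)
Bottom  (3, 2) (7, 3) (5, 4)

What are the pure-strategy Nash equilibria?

(Top, X): Player 1 can switch to Middle (0 → 7). Not NE.
(Top, Y): Player 1 can switch to Bottom (4 → 7). Not NE.
(Top, Z): Player 1 can switch to Middle (3 → 7). Not NE.
(Middle, X): Player 2 can switch to Y (4 → 6). Not NE.
(Middle, Y): Player 1 can switch to Top (0 → 4). Not NE.
(Middle, Z): Player 2 can switch to X (1 → 4). Not NE.
(Bottom, X): Player 1 can switch to Middle (3 → 7). Not NE.
(Bottom, Y): Player 2 can switch to Z (3 → 4). Not NE.
(The remaining 1 profile has a profitable deviation by the same check.)

none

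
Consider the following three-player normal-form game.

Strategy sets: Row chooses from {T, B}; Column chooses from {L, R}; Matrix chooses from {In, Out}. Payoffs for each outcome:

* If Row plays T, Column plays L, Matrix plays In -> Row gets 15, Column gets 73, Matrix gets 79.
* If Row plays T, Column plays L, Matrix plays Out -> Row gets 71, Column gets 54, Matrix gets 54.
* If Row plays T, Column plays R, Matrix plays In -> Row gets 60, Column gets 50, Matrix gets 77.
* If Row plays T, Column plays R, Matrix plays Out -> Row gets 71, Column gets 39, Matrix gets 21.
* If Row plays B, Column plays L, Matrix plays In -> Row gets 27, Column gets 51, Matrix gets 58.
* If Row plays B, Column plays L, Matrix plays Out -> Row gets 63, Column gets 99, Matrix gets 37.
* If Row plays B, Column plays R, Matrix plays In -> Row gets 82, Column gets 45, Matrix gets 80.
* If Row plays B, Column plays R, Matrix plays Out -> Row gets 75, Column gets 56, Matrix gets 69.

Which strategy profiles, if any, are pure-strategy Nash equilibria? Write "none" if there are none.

(T, L, In): Row can switch to B (15 → 27). Not NE.
(T, L, Out): Matrix can switch to In (54 → 79). Not NE.
(T, R, In): Row can switch to B (60 → 82). Not NE.
(T, R, Out): Row can switch to B (71 → 75). Not NE.
(B, L, In): Row gets 27, best alternative 15; Column gets 51, best alternative 45; Matrix gets 58, best alternative 37. No profitable deviation — NE.
(B, L, Out): Row can switch to T (63 → 71). Not NE.
(B, R, In): Column can switch to L (45 → 51). Not NE.
(B, R, Out): Column can switch to L (56 → 99). Not NE.

The unique pure-strategy Nash equilibrium is (B, L, In).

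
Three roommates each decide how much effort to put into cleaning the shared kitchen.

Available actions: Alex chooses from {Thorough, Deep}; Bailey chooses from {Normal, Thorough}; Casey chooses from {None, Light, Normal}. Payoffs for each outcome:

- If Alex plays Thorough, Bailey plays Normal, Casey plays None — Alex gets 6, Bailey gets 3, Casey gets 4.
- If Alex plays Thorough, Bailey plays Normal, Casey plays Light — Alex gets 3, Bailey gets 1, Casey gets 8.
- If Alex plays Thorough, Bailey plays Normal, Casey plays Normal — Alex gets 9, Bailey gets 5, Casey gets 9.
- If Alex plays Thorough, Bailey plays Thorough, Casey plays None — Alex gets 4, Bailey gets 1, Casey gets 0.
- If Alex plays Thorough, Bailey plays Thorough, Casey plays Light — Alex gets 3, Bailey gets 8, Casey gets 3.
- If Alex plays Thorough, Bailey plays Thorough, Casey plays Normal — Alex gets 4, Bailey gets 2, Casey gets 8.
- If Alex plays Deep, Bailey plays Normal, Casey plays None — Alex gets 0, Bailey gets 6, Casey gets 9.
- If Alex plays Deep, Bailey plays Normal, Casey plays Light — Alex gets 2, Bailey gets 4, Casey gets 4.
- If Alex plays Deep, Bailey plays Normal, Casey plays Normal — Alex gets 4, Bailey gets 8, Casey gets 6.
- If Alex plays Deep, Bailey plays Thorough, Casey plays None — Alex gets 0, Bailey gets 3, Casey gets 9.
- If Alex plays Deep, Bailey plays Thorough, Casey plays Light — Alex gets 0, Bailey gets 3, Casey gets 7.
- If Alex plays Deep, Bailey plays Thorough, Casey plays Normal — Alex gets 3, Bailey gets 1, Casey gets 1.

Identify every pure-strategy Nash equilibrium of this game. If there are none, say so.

The unique pure-strategy Nash equilibrium is (Thorough, Normal, Normal).

Alex against (Normal, None): payoffs 6, 0 → best response Thorough.
Alex against (Normal, Light): payoffs 3, 2 → best response Thorough.
Alex against (Normal, Normal): payoffs 9, 4 → best response Thorough.
Alex against (Thorough, None): payoffs 4, 0 → best response Thorough.
Alex against (Thorough, Light): payoffs 3, 0 → best response Thorough.
Alex against (Thorough, Normal): payoffs 4, 3 → best response Thorough.
Bailey against (Thorough, None): payoffs 3, 1 → best response Normal.
Bailey against (Thorough, Light): payoffs 1, 8 → best response Thorough.
Bailey against (Thorough, Normal): payoffs 5, 2 → best response Normal.
Bailey against (Deep, None): payoffs 6, 3 → best response Normal.
Bailey against (Deep, Light): payoffs 4, 3 → best response Normal.
Bailey against (Deep, Normal): payoffs 8, 1 → best response Normal.
Casey against (Thorough, Normal): payoffs 4, 8, 9 → best response Normal.
Casey against (Thorough, Thorough): payoffs 0, 3, 8 → best response Normal.
Casey against (Deep, Normal): payoffs 9, 4, 6 → best response None.
Casey against (Deep, Thorough): payoffs 9, 7, 1 → best response None.
Mutual best responses: (Thorough, Normal, Normal).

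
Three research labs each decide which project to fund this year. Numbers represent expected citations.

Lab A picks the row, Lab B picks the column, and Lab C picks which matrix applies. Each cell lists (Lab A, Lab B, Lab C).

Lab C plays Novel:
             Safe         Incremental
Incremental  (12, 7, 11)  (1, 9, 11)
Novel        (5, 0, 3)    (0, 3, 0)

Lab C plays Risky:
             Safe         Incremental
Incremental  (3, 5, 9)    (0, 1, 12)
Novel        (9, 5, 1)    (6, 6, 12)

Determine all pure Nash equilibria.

Pure NE: (Novel, Incremental, Risky)

For each player, find the best response to each opponent profile; mutual best responses are the pure NE.
Lab A against (Safe, Novel): payoffs 12, 5 → best response Incremental.
Lab A against (Safe, Risky): payoffs 3, 9 → best response Novel.
Lab A against (Incremental, Novel): payoffs 1, 0 → best response Incremental.
Lab A against (Incremental, Risky): payoffs 0, 6 → best response Novel.
Lab B against (Incremental, Novel): payoffs 7, 9 → best response Incremental.
Lab B against (Incremental, Risky): payoffs 5, 1 → best response Safe.
Lab B against (Novel, Novel): payoffs 0, 3 → best response Incremental.
Lab B against (Novel, Risky): payoffs 5, 6 → best response Incremental.
Lab C against (Incremental, Safe): payoffs 11, 9 → best response Novel.
Lab C against (Incremental, Incremental): payoffs 11, 12 → best response Risky.
Lab C against (Novel, Safe): payoffs 3, 1 → best response Novel.
Lab C against (Novel, Incremental): payoffs 0, 12 → best response Risky.
Mutual best responses: (Novel, Incremental, Risky).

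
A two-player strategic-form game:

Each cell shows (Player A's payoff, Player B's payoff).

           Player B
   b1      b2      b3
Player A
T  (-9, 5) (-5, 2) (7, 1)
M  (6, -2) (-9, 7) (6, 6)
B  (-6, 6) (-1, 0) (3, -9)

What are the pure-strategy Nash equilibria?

Player A against b1: payoffs -9, 6, -6 → best response M.
Player A against b2: payoffs -5, -9, -1 → best response B.
Player A against b3: payoffs 7, 6, 3 → best response T.
Player B against T: payoffs 5, 2, 1 → best response b1.
Player B against M: payoffs -2, 7, 6 → best response b2.
Player B against B: payoffs 6, 0, -9 → best response b1.
No profile is a mutual best response for all players.

There is no pure-strategy Nash equilibrium.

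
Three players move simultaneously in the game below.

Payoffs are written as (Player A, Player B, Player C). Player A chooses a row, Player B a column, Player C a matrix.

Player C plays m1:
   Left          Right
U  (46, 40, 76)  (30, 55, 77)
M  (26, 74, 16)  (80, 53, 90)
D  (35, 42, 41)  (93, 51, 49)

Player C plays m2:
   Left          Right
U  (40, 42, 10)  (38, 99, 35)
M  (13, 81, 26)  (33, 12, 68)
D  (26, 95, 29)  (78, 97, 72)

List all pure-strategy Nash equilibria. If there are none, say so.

Pure NE: (D, Right, m2)

Player A against (Left, m1): payoffs 46, 26, 35 → best response U.
Player A against (Left, m2): payoffs 40, 13, 26 → best response U.
Player A against (Right, m1): payoffs 30, 80, 93 → best response D.
Player A against (Right, m2): payoffs 38, 33, 78 → best response D.
Player B against (U, m1): payoffs 40, 55 → best response Right.
Player B against (U, m2): payoffs 42, 99 → best response Right.
Player B against (M, m1): payoffs 74, 53 → best response Left.
Player B against (M, m2): payoffs 81, 12 → best response Left.
Player B against (D, m1): payoffs 42, 51 → best response Right.
Player B against (D, m2): payoffs 95, 97 → best response Right.
Player C against (U, Left): payoffs 76, 10 → best response m1.
Player C against (U, Right): payoffs 77, 35 → best response m1.
Player C against (M, Left): payoffs 16, 26 → best response m2.
Player C against (M, Right): payoffs 90, 68 → best response m1.
Player C against (D, Left): payoffs 41, 29 → best response m1.
Player C against (D, Right): payoffs 49, 72 → best response m2.
Mutual best responses: (D, Right, m2).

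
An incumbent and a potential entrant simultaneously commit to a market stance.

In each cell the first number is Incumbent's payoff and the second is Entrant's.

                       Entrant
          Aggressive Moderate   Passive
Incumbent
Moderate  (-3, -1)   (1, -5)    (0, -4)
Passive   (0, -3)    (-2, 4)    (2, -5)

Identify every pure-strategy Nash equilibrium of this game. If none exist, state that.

For each strategy profile, look for a profitable unilateral deviation.
(Moderate, Aggressive): Incumbent can switch to Passive (-3 → 0). Not NE.
(Moderate, Moderate): Entrant can switch to Aggressive (-5 → -1). Not NE.
(Moderate, Passive): Incumbent can switch to Passive (0 → 2). Not NE.
(Passive, Aggressive): Entrant can switch to Moderate (-3 → 4). Not NE.
(Passive, Moderate): Incumbent can switch to Moderate (-2 → 1). Not NE.
(Passive, Passive): Entrant can switch to Aggressive (-5 → -3). Not NE.

This game has no pure Nash equilibrium.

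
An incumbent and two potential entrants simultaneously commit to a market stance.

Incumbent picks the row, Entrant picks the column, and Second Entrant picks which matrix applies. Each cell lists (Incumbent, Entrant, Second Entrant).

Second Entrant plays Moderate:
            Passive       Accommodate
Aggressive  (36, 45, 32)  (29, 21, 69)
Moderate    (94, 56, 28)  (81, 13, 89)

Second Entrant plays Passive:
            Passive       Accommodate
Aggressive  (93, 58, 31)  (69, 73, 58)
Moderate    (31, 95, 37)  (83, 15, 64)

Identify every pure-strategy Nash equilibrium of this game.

No pure-strategy Nash equilibrium.

Check each profile: it is a Nash equilibrium iff no player can strictly gain by switching unilaterally.
(Aggressive, Passive, Moderate): Incumbent can switch to Moderate (36 → 94). Not NE.
(Aggressive, Passive, Passive): Entrant can switch to Accommodate (58 → 73). Not NE.
(Aggressive, Accommodate, Moderate): Incumbent can switch to Moderate (29 → 81). Not NE.
(Aggressive, Accommodate, Passive): Incumbent can switch to Moderate (69 → 83). Not NE.
(Moderate, Passive, Moderate): Second Entrant can switch to Passive (28 → 37). Not NE.
(Moderate, Passive, Passive): Incumbent can switch to Aggressive (31 → 93). Not NE.
(Moderate, Accommodate, Moderate): Entrant can switch to Passive (13 → 56). Not NE.
(Moderate, Accommodate, Passive): Entrant can switch to Passive (15 → 95). Not NE.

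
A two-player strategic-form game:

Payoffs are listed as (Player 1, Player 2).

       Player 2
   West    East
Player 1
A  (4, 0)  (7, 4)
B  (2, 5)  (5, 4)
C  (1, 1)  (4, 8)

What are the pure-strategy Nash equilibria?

Player 1 against West: payoffs 4, 2, 1 → best response A.
Player 1 against East: payoffs 7, 5, 4 → best response A.
Player 2 against A: payoffs 0, 4 → best response East.
Player 2 against B: payoffs 5, 4 → best response West.
Player 2 against C: payoffs 1, 8 → best response East.
Mutual best responses: (A, East).

Pure NE: (A, East)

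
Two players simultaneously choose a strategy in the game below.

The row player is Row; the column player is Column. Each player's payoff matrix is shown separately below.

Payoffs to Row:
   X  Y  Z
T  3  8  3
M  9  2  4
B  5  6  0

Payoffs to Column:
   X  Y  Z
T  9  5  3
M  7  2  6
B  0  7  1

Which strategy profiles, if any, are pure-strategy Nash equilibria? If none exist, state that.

Check each profile: it is a Nash equilibrium iff no player can strictly gain by switching unilaterally.
(T, X): Row can switch to M (3 → 9). Not NE.
(T, Y): Column can switch to X (5 → 9). Not NE.
(T, Z): Row can switch to M (3 → 4). Not NE.
(M, X): Row gets 9, best alternative 5; Column gets 7, best alternative 6. No profitable deviation — NE.
(M, Y): Row can switch to T (2 → 8). Not NE.
(M, Z): Column can switch to X (6 → 7). Not NE.
(B, X): Row can switch to M (5 → 9). Not NE.
(B, Y): Row can switch to T (6 → 8). Not NE.
(B, Z): Row can switch to T (0 → 3). Not NE.

(M, X)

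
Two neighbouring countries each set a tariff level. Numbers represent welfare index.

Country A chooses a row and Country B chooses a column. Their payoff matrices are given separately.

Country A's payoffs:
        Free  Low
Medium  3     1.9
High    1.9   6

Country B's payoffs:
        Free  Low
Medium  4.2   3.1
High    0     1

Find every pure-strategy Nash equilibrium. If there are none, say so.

Check each profile: it is a Nash equilibrium iff no player can strictly gain by switching unilaterally.
(Medium, Free): Country A gets 3, best alternative 1.9; Country B gets 4.2, best alternative 3.1. No profitable deviation — NE.
(Medium, Low): Country A can switch to High (1.9 → 6). Not NE.
(High, Free): Country A can switch to Medium (1.9 → 3). Not NE.
(High, Low): Country A gets 6, best alternative 1.9; Country B gets 1, best alternative 0. No profitable deviation — NE.

The pure Nash equilibria are (Medium, Free), (High, Low).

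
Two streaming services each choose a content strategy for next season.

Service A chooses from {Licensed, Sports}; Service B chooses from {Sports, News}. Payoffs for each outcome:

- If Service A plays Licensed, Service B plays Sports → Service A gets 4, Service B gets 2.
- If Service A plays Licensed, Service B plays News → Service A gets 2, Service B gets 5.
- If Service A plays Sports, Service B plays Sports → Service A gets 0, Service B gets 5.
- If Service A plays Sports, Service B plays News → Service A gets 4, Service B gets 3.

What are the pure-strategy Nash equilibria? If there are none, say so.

Service A against Sports: payoffs 4, 0 → best response Licensed.
Service A against News: payoffs 2, 4 → best response Sports.
Service B against Licensed: payoffs 2, 5 → best response News.
Service B against Sports: payoffs 5, 3 → best response Sports.
No profile is a mutual best response for all players.

There is no pure-strategy Nash equilibrium.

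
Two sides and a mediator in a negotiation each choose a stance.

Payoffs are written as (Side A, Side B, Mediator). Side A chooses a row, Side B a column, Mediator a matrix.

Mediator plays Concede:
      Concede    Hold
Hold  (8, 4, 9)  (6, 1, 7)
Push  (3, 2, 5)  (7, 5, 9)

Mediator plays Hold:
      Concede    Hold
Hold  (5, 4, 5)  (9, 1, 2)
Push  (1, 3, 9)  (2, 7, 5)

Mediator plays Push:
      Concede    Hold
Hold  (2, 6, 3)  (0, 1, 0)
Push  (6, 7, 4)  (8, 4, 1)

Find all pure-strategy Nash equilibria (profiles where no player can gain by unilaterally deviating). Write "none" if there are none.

(Hold, Concede, Concede): Side A gets 8, best alternative 3; Side B gets 4, best alternative 1; Mediator gets 9, best alternative 5. No profitable deviation — NE.
(Hold, Concede, Hold): Mediator can switch to Concede (5 → 9). Not NE.
(Hold, Concede, Push): Side A can switch to Push (2 → 6). Not NE.
(Hold, Hold, Concede): Side A can switch to Push (6 → 7). Not NE.
(Hold, Hold, Hold): Side B can switch to Concede (1 → 4). Not NE.
(Hold, Hold, Push): Side A can switch to Push (0 → 8). Not NE.
(Push, Concede, Concede): Side A can switch to Hold (3 → 8). Not NE.
(Push, Hold, Concede): Side A gets 7, best alternative 6; Side B gets 5, best alternative 2; Mediator gets 9, best alternative 5. No profitable deviation — NE.
(The remaining 4 profiles each have a profitable deviation by the same check.)

The pure Nash equilibria are (Hold, Concede, Concede); (Push, Hold, Concede).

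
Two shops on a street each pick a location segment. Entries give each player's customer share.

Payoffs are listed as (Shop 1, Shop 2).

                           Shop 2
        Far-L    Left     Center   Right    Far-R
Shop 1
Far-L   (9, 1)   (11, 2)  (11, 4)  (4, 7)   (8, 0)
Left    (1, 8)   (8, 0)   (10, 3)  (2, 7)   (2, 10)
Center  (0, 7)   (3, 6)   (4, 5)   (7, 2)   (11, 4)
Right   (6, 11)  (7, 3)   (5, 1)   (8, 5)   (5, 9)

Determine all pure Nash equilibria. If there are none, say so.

Shop 1 against Far-L: payoffs 9, 1, 0, 6 → best response Far-L.
Shop 1 against Left: payoffs 11, 8, 3, 7 → best response Far-L.
Shop 1 against Center: payoffs 11, 10, 4, 5 → best response Far-L.
Shop 1 against Right: payoffs 4, 2, 7, 8 → best response Right.
Shop 1 against Far-R: payoffs 8, 2, 11, 5 → best response Center.
Shop 2 against Far-L: payoffs 1, 2, 4, 7, 0 → best response Right.
Shop 2 against Left: payoffs 8, 0, 3, 7, 10 → best response Far-R.
Shop 2 against Center: payoffs 7, 6, 5, 2, 4 → best response Far-L.
Shop 2 against Right: payoffs 11, 3, 1, 5, 9 → best response Far-L.
No profile is a mutual best response for all players.

none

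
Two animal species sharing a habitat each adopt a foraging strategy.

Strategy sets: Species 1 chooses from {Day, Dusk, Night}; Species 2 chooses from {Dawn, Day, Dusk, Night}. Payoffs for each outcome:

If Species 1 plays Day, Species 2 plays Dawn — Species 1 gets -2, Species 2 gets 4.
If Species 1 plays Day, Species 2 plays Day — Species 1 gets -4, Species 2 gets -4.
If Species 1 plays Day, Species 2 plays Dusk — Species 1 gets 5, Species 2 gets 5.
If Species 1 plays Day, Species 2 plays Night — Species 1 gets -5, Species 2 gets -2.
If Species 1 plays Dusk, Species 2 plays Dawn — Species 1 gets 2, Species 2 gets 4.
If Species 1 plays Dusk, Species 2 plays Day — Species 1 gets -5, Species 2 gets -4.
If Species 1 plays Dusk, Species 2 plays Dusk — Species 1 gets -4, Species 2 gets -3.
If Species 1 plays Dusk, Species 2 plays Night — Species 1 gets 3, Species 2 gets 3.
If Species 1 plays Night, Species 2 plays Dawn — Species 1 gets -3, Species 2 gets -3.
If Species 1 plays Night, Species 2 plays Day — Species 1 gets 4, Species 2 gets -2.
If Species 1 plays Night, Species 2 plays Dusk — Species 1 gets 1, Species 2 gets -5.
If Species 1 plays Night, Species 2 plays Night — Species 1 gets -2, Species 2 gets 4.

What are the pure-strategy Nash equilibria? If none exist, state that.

(Day, Dusk), (Dusk, Dawn)

Mark each player's best response to every combination of opponents' strategies; a profile where every player is best-responding is a pure Nash equilibrium.
Species 1 against Dawn: payoffs -2, 2, -3 → best response Dusk.
Species 1 against Day: payoffs -4, -5, 4 → best response Night.
Species 1 against Dusk: payoffs 5, -4, 1 → best response Day.
Species 1 against Night: payoffs -5, 3, -2 → best response Dusk.
Species 2 against Day: payoffs 4, -4, 5, -2 → best response Dusk.
Species 2 against Dusk: payoffs 4, -4, -3, 3 → best response Dawn.
Species 2 against Night: payoffs -3, -2, -5, 4 → best response Night.
Mutual best responses: (Day, Dusk); (Dusk, Dawn).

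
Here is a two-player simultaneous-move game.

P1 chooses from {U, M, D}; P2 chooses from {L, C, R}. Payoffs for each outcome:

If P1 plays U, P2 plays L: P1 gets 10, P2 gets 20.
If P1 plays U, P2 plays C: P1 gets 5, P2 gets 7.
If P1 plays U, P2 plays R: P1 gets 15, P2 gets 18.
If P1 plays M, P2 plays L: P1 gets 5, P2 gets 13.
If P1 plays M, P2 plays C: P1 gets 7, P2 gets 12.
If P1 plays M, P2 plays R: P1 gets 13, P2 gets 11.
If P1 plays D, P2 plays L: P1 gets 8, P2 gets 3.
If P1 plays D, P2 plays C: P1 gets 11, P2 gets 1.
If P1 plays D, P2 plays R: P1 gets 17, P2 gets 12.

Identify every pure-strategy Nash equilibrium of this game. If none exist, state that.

(U, L), (D, R)

(U, L): P1 gets 10, best alternative 8; P2 gets 20, best alternative 18. No profitable deviation — NE.
(U, C): P1 can switch to M (5 → 7). Not NE.
(U, R): P1 can switch to D (15 → 17). Not NE.
(M, L): P1 can switch to U (5 → 10). Not NE.
(M, C): P1 can switch to D (7 → 11). Not NE.
(M, R): P1 can switch to U (13 → 15). Not NE.
(D, L): P1 can switch to U (8 → 10). Not NE.
(D, C): P2 can switch to L (1 → 3). Not NE.
(D, R): P1 gets 17, best alternative 15; P2 gets 12, best alternative 3. No profitable deviation — NE.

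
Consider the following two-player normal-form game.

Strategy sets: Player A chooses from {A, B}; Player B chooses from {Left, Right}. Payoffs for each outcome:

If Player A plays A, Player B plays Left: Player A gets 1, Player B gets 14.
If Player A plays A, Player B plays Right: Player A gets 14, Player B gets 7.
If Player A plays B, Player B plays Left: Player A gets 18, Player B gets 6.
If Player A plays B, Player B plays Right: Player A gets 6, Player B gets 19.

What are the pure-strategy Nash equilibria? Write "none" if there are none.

No pure-strategy Nash equilibrium.

Player A against Left: payoffs 1, 18 → best response B.
Player A against Right: payoffs 14, 6 → best response A.
Player B against A: payoffs 14, 7 → best response Left.
Player B against B: payoffs 6, 19 → best response Right.
No profile is a mutual best response for all players.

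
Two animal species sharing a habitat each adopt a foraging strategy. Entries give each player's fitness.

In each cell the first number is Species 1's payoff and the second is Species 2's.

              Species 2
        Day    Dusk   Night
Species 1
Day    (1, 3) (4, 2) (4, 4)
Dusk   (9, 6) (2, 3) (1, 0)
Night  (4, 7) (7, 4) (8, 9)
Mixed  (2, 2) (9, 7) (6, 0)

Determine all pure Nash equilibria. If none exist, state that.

Species 1 against Day: payoffs 1, 9, 4, 2 → best response Dusk.
Species 1 against Dusk: payoffs 4, 2, 7, 9 → best response Mixed.
Species 1 against Night: payoffs 4, 1, 8, 6 → best response Night.
Species 2 against Day: payoffs 3, 2, 4 → best response Night.
Species 2 against Dusk: payoffs 6, 3, 0 → best response Day.
Species 2 against Night: payoffs 7, 4, 9 → best response Night.
Species 2 against Mixed: payoffs 2, 7, 0 → best response Dusk.
Mutual best responses: (Dusk, Day); (Night, Night); (Mixed, Dusk).

The pure Nash equilibria are (Dusk, Day), (Night, Night), (Mixed, Dusk).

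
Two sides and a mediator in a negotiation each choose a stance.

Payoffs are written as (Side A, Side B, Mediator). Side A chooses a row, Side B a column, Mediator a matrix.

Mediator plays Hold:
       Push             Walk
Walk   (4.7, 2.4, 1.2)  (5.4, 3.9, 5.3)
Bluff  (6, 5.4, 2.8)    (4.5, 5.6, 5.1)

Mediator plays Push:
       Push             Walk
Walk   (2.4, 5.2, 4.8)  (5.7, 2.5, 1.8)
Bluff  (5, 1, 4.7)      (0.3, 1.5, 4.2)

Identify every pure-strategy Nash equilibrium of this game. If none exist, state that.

Pure NE: (Walk, Walk, Hold)

Side A against (Push, Hold): payoffs 4.7, 6 → best response Bluff.
Side A against (Push, Push): payoffs 2.4, 5 → best response Bluff.
Side A against (Walk, Hold): payoffs 5.4, 4.5 → best response Walk.
Side A against (Walk, Push): payoffs 5.7, 0.3 → best response Walk.
Side B against (Walk, Hold): payoffs 2.4, 3.9 → best response Walk.
Side B against (Walk, Push): payoffs 5.2, 2.5 → best response Push.
Side B against (Bluff, Hold): payoffs 5.4, 5.6 → best response Walk.
Side B against (Bluff, Push): payoffs 1, 1.5 → best response Walk.
Mediator against (Walk, Push): payoffs 1.2, 4.8 → best response Push.
Mediator against (Walk, Walk): payoffs 5.3, 1.8 → best response Hold.
Mediator against (Bluff, Push): payoffs 2.8, 4.7 → best response Push.
Mediator against (Bluff, Walk): payoffs 5.1, 4.2 → best response Hold.
Mutual best responses: (Walk, Walk, Hold).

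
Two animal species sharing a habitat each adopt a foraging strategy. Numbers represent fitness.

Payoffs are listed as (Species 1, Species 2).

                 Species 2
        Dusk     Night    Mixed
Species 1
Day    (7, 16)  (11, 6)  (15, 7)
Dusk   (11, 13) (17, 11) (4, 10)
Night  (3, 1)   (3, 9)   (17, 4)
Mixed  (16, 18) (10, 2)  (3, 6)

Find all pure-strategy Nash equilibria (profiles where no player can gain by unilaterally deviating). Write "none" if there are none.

Pure NE: (Mixed, Dusk)

For each player, find the best response to each opponent profile; mutual best responses are the pure NE.
Species 1 against Dusk: payoffs 7, 11, 3, 16 → best response Mixed.
Species 1 against Night: payoffs 11, 17, 3, 10 → best response Dusk.
Species 1 against Mixed: payoffs 15, 4, 17, 3 → best response Night.
Species 2 against Day: payoffs 16, 6, 7 → best response Dusk.
Species 2 against Dusk: payoffs 13, 11, 10 → best response Dusk.
Species 2 against Night: payoffs 1, 9, 4 → best response Night.
Species 2 against Mixed: payoffs 18, 2, 6 → best response Dusk.
Mutual best responses: (Mixed, Dusk).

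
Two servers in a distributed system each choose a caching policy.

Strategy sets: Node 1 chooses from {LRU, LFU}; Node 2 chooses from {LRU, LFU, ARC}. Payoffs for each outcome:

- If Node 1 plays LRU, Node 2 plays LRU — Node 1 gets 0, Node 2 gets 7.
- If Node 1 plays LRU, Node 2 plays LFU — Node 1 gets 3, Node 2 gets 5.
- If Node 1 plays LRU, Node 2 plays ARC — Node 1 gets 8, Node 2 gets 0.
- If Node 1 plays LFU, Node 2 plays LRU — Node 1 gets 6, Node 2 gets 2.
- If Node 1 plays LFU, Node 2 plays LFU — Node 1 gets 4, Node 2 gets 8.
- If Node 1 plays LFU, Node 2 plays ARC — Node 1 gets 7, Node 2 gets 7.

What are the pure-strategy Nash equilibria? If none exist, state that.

Pure NE: (LFU, LFU)

(LRU, LRU): Node 1 can switch to LFU (0 → 6). Not NE.
(LRU, LFU): Node 1 can switch to LFU (3 → 4). Not NE.
(LRU, ARC): Node 2 can switch to LRU (0 → 7). Not NE.
(LFU, LRU): Node 2 can switch to LFU (2 → 8). Not NE.
(LFU, LFU): Node 1 gets 4, best alternative 3; Node 2 gets 8, best alternative 7. No profitable deviation — NE.
(LFU, ARC): Node 1 can switch to LRU (7 → 8). Not NE.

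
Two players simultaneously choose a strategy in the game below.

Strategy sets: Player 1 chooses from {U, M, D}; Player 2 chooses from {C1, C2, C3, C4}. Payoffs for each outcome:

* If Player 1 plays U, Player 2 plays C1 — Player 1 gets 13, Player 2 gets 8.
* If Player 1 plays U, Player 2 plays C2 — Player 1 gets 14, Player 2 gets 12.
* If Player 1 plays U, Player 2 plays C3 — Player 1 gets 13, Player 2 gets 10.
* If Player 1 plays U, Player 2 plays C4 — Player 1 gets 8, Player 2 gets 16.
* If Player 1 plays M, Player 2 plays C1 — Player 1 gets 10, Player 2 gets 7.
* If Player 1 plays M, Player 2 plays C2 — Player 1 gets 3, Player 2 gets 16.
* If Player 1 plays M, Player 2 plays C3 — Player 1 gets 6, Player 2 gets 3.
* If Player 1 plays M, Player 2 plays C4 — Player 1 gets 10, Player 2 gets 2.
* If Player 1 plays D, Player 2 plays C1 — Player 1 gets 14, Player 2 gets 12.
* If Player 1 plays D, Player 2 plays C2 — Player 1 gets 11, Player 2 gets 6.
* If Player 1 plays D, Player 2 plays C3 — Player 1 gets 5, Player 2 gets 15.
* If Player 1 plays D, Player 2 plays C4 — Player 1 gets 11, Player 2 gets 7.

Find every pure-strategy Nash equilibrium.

none

For each player, find the best response to each opponent profile; mutual best responses are the pure NE.
Player 1 against C1: payoffs 13, 10, 14 → best response D.
Player 1 against C2: payoffs 14, 3, 11 → best response U.
Player 1 against C3: payoffs 13, 6, 5 → best response U.
Player 1 against C4: payoffs 8, 10, 11 → best response D.
Player 2 against U: payoffs 8, 12, 10, 16 → best response C4.
Player 2 against M: payoffs 7, 16, 3, 2 → best response C2.
Player 2 against D: payoffs 12, 6, 15, 7 → best response C3.
No profile is a mutual best response for all players.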